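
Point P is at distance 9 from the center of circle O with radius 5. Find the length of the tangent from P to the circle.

The tangent, radius, and line from the external point to the center form a right triangle.
The right angle is where the tangent meets the radius.
By the Pythagorean theorem: tangent² + 5² = 9²
tangent² = 81 - 25 = 56
tangent = 2*sqrt(14)

2*sqrt(14)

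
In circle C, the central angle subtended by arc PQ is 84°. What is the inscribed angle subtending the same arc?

Inscribed angle = 84° / 2 = 42° (inscribed angle theorem).

42°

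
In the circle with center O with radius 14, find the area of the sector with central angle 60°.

Sector area = π(14²)(1/6) = 98*pi/3

98*pi/3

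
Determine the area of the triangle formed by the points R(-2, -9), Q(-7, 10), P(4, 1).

Shoelace: Area = (1/2)|-2(10-1) + -7(1--9) + 4(-9-10)| = (1/2)(164) = 82

82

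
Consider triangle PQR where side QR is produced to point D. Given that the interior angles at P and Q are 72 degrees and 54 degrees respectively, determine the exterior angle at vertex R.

The interior angle at R is 180 - 72 - 54 = 54 degrees.
The exterior angle and interior angle at R are supplementary:
Exterior angle = 180 - 54 = 126 degrees.

126 degrees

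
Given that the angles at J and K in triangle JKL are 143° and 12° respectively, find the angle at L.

The interior angles sum to 180°: angle L = 180 - 143 - 12 = 25°.
The triangle is obtuse (angles 143°, 12°, 25°).

25 degrees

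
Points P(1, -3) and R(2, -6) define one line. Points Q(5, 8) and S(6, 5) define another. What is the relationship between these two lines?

Slope of line 1: m1 = (-6 - -3)/(2 - 1) = -3/1 = -3
Slope of line 2: m2 = (5 - 8)/(6 - 5) = -3/1 = -3
m1 = m2, so the lines are parallel.

Parallel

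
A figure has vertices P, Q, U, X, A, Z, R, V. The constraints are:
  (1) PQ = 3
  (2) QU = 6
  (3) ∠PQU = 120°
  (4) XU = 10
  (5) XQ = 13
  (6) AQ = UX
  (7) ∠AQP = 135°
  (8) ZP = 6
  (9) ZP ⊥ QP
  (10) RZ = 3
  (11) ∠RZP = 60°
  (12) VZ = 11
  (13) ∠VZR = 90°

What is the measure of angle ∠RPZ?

Step 1: By the law of cosines on triangle PZR: PR² = 6² + 3² − 2·6·3·cos(60°) = 27, so PR = 3·√3.
Step 2: By the inverse law of cosines on triangle RPZ: cos(∠RPZ) = ((3·√3)² + 6² − 3²) / (2·3·√3·6) = 54/62.35 = 0.866, so ∠RPZ = 30°.

Therefore, the measure of angle ∠RPZ = 30°.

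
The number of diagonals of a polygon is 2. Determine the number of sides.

Using d = n(n - 3)/2, we solve 2 = n(n - 3)/2.
So n(n - 3) = 4.
Testing n = 4: 4 * 1 = 4 = 4. Correct.
The polygon has 4 sides.

4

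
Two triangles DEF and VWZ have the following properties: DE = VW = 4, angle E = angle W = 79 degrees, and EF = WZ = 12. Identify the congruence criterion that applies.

Consider the given information: DE = VW = 4, angle E = angle W = 79 degrees, and EF = WZ = 12
This is not ASA or HL: ASA requires two angles and the side between them. HL only applies to right triangles with matching hypotenuse and leg.
The correct criterion is SAS. Two pairs of corresponding sides and the included angle are equal (Side-Angle-Side).

SAS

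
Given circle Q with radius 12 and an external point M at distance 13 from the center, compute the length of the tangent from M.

The tangent, radius, and line from the external point to the center form a right triangle.
The right angle is where the tangent meets the radius.
By the Pythagorean theorem: tangent² + 12² = 13²
tangent² = 169 - 144 = 25
tangent = 5

5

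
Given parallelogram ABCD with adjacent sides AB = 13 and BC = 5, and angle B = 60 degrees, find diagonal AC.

Law of cosines: d^2 = 13^2 + 5^2 - 2(13)(5)cos(60°) = 129, so d = sqrt(129).

sqrt(129)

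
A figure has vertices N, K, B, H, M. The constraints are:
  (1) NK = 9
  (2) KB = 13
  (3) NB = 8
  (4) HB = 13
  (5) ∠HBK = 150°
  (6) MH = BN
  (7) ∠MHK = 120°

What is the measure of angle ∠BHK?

Step 1: By the law of cosines on triangle HBK: HK² = 13² + 13² − 2·13·13·cos(150°) = 630.72, so HK ≈ 25.11.
Step 2: By the inverse law of cosines on triangle BHK: cos(∠BHK) = (13² + 25.11² − 13²) / (2·13·25.11) = 630.72/652.97 = 0.9659, so ∠BHK = 15°.

Therefore, the measure of angle ∠BHK = 15°.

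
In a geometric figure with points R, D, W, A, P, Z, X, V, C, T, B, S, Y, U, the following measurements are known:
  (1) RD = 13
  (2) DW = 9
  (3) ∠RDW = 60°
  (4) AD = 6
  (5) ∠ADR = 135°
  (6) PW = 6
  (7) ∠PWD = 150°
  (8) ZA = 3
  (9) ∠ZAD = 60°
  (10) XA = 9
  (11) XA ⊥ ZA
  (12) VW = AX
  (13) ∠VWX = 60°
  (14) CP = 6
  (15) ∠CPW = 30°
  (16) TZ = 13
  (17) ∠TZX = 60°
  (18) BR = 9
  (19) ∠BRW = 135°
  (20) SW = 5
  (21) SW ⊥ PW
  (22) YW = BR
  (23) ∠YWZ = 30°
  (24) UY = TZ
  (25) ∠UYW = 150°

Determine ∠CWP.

Step 1: By the law of cosines on triangle WPC: WC² = 6² + 6² − 2·6·6·cos(30°) = 9.65, so WC ≈ 3.11.
Step 2: By the inverse law of cosines on triangle CWP: cos(∠CWP) = (3.11² + 6² − 6²) / (2·3.11·6) = 9.65/37.27 = 0.2588, so ∠CWP = 75°.

Therefore, the measure of angle ∠CWP = 75°.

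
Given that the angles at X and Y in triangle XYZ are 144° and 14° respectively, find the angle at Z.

By the triangle angle sum property, the three interior angles of any triangle add up to 180°.
We know angle X = 144° and angle Y = 14°, so their sum is 158°.
Therefore angle Z = 180° - 158° = 22°.

22 degrees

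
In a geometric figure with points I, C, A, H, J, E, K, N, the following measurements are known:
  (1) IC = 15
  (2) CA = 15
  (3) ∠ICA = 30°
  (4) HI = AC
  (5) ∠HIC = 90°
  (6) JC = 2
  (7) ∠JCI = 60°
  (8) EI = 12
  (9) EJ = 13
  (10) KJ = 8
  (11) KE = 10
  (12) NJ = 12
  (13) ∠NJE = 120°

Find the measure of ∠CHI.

From the given relations: HI = AC = 15.
Step 1: By the law of cosines on triangle HIC: HC² = 15² + 15² − 2·15·15·cos(90°) = 450, so HC = 15·√2.
Step 2: By the inverse law of cosines on triangle CHI: cos(∠CHI) = ((15·√2)² + 15² − 15²) / (2·15·√2·15) = 450/636.4 = 0.7071, so ∠CHI = 45°.

Therefore, the measure of angle ∠CHI = 45°.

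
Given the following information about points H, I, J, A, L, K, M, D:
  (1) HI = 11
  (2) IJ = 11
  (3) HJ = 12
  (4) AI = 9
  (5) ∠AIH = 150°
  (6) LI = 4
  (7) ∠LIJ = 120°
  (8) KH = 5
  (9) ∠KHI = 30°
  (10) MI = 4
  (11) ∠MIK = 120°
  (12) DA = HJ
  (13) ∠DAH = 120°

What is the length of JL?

Step 1: By the law of cosines on triangle JIL: JL² = 11² + 4² − 2·11·4·cos(120°) = 181, so JL = √181.

Therefore, the length of JL = √181.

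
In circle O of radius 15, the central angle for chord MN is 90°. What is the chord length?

Chord length = 2r sin(θ/2)
= 2 × 15 × sin(90°/2)
= 2 × 15 × sin(45°)
= 15*sqrt(2)

15*sqrt(2)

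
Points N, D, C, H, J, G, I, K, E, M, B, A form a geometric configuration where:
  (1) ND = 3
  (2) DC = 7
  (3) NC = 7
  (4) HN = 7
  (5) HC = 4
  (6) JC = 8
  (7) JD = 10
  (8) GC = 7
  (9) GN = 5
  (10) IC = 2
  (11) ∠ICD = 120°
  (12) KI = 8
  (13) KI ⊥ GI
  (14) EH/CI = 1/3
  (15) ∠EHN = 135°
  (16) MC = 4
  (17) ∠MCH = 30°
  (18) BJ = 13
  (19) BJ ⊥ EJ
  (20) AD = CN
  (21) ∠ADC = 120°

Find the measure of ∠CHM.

Step 1: By the law of cosines on triangle HCM: HM² = 4² + 4² − 2·4·4·cos(30°) = 4.29, so HM ≈ 2.07.
Step 2: By the inverse law of cosines on triangle CHM: cos(∠CHM) = (4² + 2.07² − 4²) / (2·4·2.07) = 4.29/16.56 = 0.2588, so ∠CHM = 75°.

Therefore, the measure of angle ∠CHM = 75°.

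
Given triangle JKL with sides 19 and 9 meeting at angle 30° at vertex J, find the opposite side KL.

Law of cosines: KL^2 = 19^2 + 9^2 - 2(19)(9)cos(30°) = 442 - 171*sqrt(3), so KL = sqrt(442 - 171*sqrt(3)).

sqrt(442 - 171*sqrt(3))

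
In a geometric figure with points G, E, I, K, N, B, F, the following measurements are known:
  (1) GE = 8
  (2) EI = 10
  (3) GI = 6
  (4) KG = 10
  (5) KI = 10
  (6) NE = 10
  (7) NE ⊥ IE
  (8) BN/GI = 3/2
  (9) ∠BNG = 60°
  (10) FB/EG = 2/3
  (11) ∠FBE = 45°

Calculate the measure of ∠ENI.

Step 1: By the law of cosines on triangle NEI: NI² = 10² + 10² − 2·10·10·cos(90°) = 200, so NI = 10·√2.
Step 2: By the inverse law of cosines on triangle ENI: cos(∠ENI) = (10² + (10·√2)² − 10²) / (2·10·10·√2) = 200/282.84 = 0.7071, so ∠ENI = 45°.

Therefore, the measure of angle ∠ENI = 45°.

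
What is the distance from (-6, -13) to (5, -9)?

d = sqrt((5 - -6)^2 + (-9 - -13)^2)
d = sqrt(11^2 + 4^2)
d = sqrt(121 + 16)
d = sqrt(137)

sqrt(137)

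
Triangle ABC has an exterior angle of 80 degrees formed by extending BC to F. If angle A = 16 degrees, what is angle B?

By the exterior angle theorem: exterior angle = sum of remote interior angles.
80 = 16 + angle B
angle B = 80 - 16 = 64 degrees

64 degrees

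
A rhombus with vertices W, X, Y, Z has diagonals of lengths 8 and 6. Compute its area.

Area = (8 * 6) / 2 = 48 / 2 = 24

24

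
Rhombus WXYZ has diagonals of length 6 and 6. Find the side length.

In a rhombus, the diagonals bisect each other perpendicularly, creating four congruent right triangles.
Each triangle has legs 3 (half of 6) and 3 (half of 6).
The hypotenuse of each right triangle is a side of the rhombus:
side = sqrt(3^2 + 3^2) = sqrt(18) = 3*sqrt(2)

3*sqrt(2)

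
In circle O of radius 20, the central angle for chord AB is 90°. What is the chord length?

Drop a perpendicular from the center to the chord, bisecting both the chord and the central angle.
Each half-chord = r sin(θ/2) = 20 sin(45°).
The full chord = 2 × 20 × sin(45°) = 20*sqrt(2).

20*sqrt(2)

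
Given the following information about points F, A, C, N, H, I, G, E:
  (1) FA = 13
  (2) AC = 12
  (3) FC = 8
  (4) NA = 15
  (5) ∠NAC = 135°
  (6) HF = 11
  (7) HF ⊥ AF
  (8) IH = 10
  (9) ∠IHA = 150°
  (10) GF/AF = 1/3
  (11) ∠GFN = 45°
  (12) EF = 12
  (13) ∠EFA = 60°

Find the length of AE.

Step 1: By the law of cosines on triangle AFE: AE² = 13² + 12² − 2·13·12·cos(60°) = 157, so AE = √157.

Therefore, the length of AE = √157.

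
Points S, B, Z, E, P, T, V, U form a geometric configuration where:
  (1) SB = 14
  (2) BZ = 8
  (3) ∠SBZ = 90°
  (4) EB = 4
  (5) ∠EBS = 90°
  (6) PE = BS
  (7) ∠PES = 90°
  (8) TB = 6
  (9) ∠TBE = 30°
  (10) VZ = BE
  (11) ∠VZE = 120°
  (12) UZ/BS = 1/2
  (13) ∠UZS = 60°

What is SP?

From the given relations: PE = BS = 14.
Step 1: By the law of cosines on triangle EBS: ES² = 4² + 14² − 2·4·14·cos(90°) = 212, so ES = 2·√53.
Step 2: By the law of cosines on triangle SEP: SP² = (2·√53)² + 14² − 2·2·√53·14·cos(90°) = 408, so SP = 2·√102.

Therefore, the length of SP = 2·√102.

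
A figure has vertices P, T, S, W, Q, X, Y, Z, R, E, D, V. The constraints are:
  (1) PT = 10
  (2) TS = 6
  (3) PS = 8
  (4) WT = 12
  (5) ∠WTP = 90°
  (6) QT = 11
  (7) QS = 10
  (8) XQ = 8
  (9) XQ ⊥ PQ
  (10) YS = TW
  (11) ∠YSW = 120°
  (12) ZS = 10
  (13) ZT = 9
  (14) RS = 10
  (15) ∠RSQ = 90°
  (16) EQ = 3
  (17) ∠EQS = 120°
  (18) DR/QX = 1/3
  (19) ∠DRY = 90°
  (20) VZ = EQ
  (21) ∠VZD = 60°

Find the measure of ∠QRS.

Step 1: By the law of cosines on triangle RSQ: RQ² = 10² + 10² − 2·10·10·cos(90°) = 200, so RQ = 10·√2.
Step 2: By the inverse law of cosines on triangle QRS: cos(∠QRS) = ((10·√2)² + 10² − 10²) / (2·10·√2·10) = 200/282.84 = 0.7071, so ∠QRS = 45°.

Therefore, the measure of angle ∠QRS = 45°.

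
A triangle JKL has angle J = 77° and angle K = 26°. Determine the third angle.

angle L = 180 - 77 - 26 = 77 degrees.

77 degrees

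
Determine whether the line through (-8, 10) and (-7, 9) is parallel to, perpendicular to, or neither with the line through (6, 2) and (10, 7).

Slope of line 1: m1 = (9 - 10)/(-7 - -8) = -1/1 = -1
Slope of line 2: m2 = (7 - 2)/(10 - 6) = 5/4 = 5/4
For parallel lines we need equal slopes: -1 != 5/4.
For perpendicular lines we need m1*m2 = -1: (-1)(5/4) = -5/4 != -1.
Since neither condition holds, the lines are neither parallel nor perpendicular.

Neither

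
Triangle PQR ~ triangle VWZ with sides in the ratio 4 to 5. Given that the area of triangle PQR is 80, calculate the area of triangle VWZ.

For similar figures, the area ratio equals the square of the side ratio.
Side ratio (PQR to VWZ) = 4:5, so area ratio = 4^2:5^2 = 16:25.
If the area of PQR is 80, then the area of VWZ = 80 * (25/16) = 125.

125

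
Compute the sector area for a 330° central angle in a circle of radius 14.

Sector area = π(14²)(11/12) = 539*pi/3

539*pi/3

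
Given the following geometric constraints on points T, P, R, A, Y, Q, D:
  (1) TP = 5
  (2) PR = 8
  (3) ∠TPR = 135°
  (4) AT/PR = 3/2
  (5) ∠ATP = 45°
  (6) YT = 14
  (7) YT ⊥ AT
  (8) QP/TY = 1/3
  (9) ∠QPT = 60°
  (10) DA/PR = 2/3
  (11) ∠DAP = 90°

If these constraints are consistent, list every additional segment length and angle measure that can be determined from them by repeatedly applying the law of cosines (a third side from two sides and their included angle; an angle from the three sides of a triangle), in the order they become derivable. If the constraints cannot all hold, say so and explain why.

The constraints are consistent. Derivable facts, in order:
After 1 step:
- AY = 2·√85
- PA ≈ 9.17
- TQ ≈ 4.84
- TR ≈ 12.07
After 2 steps:
- PD ≈ 10.61
- ∠APT = 112.33°
- ∠AYT = 40.6°
- ∠PAT = 22.67°
- ∠PQT = 63.42°
- ∠PRT = 17.04°
- ∠PTQ = 56.58°
- ∠PTR = 27.96°
- ∠TAY = 49.4°
After 3 steps:
- ∠ADP = 59.83°
- ∠APD = 30.17°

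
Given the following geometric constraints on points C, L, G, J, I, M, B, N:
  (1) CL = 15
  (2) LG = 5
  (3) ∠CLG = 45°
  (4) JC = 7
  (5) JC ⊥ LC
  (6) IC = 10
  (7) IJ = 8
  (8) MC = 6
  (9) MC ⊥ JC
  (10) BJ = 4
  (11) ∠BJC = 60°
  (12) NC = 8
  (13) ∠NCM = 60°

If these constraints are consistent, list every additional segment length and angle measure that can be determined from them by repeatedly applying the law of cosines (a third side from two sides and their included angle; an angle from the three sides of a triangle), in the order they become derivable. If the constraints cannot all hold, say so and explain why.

The constraints are consistent. Derivable facts, in order:
After 1 step:
- CB = √37
- CG ≈ 12
- JM = √85
- LJ ≈ 16.55
- MN = 2·√13
- ∠CIJ = 44.05°
- ∠CJI = 83.33°
- ∠ICJ = 52.62°
After 2 steps:
- ∠BCJ = 34.72°
- ∠CBJ = 85.28°
- ∠CGL = 117.86°
- ∠CJL = 64.98°
- ∠CJM = 40.6°
- ∠CLJ = 25.02°
- ∠CMJ = 49.4°
- ∠CMN = 73.9°
- ∠CNM = 46.1°
- ∠GCL = 17.14°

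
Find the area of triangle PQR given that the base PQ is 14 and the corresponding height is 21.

A triangle's area is half the area of a rectangle with the same base and height.
Area = (1/2) * 14 * 21 = 147.

147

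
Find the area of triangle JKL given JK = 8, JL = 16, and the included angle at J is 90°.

When two sides and the included angle are known, the area formula is (1/2)ab sin(C).
The height from one side to the opposite vertex is 16 sin(90°) = 16.
Area = (1/2) * 8 * 16 = 64.

64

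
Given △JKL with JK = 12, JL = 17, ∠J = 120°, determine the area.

When two sides and the included angle are known, the area formula is (1/2)ab sin(C).
The height from one side to the opposite vertex is 17 sin(120°) = 17*sqrt(3)/2.
Area = (1/2) * 12 * 17*sqrt(3)/2 = 51*sqrt(3).

51*sqrt(3)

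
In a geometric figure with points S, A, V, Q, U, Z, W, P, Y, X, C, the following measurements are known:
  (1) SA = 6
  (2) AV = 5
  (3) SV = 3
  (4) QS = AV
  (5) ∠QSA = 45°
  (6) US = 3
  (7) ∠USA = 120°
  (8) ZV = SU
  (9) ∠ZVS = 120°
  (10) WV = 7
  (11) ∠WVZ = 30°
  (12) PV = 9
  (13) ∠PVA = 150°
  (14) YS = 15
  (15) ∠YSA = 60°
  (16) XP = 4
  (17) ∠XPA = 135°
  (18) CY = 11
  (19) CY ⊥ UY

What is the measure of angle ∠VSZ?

From the given relations: ZV = SU = 3.
Step 1: By the law of cosines on triangle SVZ: SZ² = 3² + 3² − 2·3·3·cos(120°) = 27, so SZ = 3·√3.
Step 2: By the inverse law of cosines on triangle VSZ: cos(∠VSZ) = (3² + (3·√3)² − 3²) / (2·3·3·√3) = 27/31.18 = 0.866, so ∠VSZ = 30°.

Therefore, the measure of angle ∠VSZ = 30°.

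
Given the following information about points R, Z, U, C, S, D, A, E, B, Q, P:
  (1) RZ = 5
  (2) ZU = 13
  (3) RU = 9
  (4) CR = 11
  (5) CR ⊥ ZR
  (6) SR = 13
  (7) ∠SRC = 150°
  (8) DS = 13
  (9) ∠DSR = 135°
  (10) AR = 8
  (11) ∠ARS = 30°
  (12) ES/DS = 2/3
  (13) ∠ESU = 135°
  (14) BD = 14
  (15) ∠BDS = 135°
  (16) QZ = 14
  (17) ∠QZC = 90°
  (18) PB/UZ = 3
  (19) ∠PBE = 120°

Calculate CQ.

Step 1: By the law of cosines on triangle ZRC: ZC² = 5² + 11² − 2·5·11·cos(90°) = 146, so ZC = √146.
Step 2: By the law of cosines on triangle CZQ: CQ² = √146² + 14² − 2·√146·14·cos(90°) = 342, so CQ = 3·√38.

Therefore, the length of CQ = 3·√38.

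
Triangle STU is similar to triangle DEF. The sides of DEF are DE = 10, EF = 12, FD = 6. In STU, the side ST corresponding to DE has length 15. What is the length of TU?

k = 15/10 = 3/2. TU = 3/2 * 12 = 18.

18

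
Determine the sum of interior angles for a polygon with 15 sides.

The sum of interior angles of an n-sided polygon is (n - 2) * 180.
For n = 15: (15 - 2) * 180 = 13 * 180 = 2340 degrees.

2340 degrees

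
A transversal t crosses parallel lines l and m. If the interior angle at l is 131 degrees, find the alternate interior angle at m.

Alternate interior angles are equal: 131 degrees.

131 degrees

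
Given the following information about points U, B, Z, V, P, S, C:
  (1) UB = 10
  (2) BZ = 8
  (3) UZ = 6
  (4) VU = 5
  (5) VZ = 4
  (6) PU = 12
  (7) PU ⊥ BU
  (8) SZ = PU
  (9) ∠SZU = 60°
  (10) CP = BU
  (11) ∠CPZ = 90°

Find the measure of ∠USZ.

From the given relations: SZ = PU = 12.
Step 1: By the law of cosines on triangle SZU: SU² = 12² + 6² − 2·12·6·cos(60°) = 108, so SU = 6·√3.
Step 2: By the inverse law of cosines on triangle USZ: cos(∠USZ) = ((6·√3)² + 12² − 6²) / (2·6·√3·12) = 216/249.42 = 0.866, so ∠USZ = 30°.

Therefore, the measure of angle ∠USZ = 30°.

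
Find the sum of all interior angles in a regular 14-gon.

The sum of interior angles of an n-sided polygon is (n - 2) * 180.
For n = 14: (14 - 2) * 180 = 12 * 180 = 2160 degrees.

2160 degrees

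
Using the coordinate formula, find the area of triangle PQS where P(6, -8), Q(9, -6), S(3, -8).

The Shoelace formula computes the area from vertex coordinates by summing cross products.
For vertices (6,-8), (9,-6), (3,-8):
Signed sum = 6*-6 - 9*-8 + 9*-8 - 3*-6 + 3*-8 - 6*-8
= 36 + -54 + 24 = 6
Area = (1/2)|6| = 3.

3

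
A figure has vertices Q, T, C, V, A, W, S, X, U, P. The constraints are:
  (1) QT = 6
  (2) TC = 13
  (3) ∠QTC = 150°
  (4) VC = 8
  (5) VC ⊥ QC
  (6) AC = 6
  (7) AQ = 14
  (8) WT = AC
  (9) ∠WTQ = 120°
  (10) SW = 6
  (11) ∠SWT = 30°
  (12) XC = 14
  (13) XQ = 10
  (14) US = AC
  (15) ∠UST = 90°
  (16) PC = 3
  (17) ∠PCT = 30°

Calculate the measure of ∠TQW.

From the given relations: WT = AC = 6.
Step 1: By the law of cosines on triangle QTW: QW² = 6² + 6² − 2·6·6·cos(120°) = 108, so QW = 6·√3.
Step 2: By the inverse law of cosines on triangle TQW: cos(∠TQW) = (6² + (6·√3)² − 6²) / (2·6·6·√3) = 108/124.71 = 0.866, so ∠TQW = 30°.

Therefore, the measure of angle ∠TQW = 30°.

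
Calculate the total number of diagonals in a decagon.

Each of the 10 vertices connects to 7 non-adjacent vertices via diagonals.
Total connections = 10 × 7 = 70, but each diagonal is counted twice.
Number of diagonals = 70 / 2 = 35.

35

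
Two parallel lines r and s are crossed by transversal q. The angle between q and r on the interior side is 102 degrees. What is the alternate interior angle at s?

Alternate interior angles lie on opposite sides of the transversal, between the parallel lines.
By the alternate interior angle theorem, they are equal: 102 degrees.

102 degrees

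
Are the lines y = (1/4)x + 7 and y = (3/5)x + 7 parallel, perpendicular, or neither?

Slope of line 1: m1 = 1/4
Slope of line 2: m2 = 3/5
For parallel lines we need equal slopes: 1/4 != 3/5.
For perpendicular lines we need m1*m2 = -1: (1/4)(3/5) = 3/20 != -1.
Since neither condition holds, the lines are neither parallel nor perpendicular.

Neither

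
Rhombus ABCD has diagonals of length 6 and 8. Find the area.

Area of a rhombus = (d1 * d2) / 2
Area = (6 * 8) / 2
Area = 48 / 2
Area = 24

24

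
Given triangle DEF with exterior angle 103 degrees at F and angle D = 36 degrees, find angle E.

angle E = 103 - 36 = 67 degrees (exterior angle theorem).

67 degrees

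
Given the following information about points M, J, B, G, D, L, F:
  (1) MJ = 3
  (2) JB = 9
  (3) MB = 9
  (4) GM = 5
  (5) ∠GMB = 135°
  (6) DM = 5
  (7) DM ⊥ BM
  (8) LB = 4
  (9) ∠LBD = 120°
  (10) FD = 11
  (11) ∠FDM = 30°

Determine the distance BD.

Step 1: By the law of cosines on triangle BMD: BD² = 9² + 5² − 2·9·5·cos(90°) = 106, so BD = √106.

Therefore, the length of BD = √106.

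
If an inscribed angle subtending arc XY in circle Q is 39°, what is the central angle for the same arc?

Central angle = 2 × 39° = 78° (inscribed angle theorem).

78°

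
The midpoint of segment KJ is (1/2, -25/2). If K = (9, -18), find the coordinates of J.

Using the midpoint formula: M = ((x1 + x2)/2, (y1 + y2)/2)
We know M = (1/2, -25/2) and K = (9, -18)
For x: 1/2 = (9 + x2)/2, so x2 = 2*1/2 - 9 = -8
For y: -25/2 = (-18 + y2)/2, so y2 = 2*-25/2 - -18 = -7
J = (-8, -7)

(-8, -7)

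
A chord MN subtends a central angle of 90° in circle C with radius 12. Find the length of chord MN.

Chord = 2(12) sin(45°) = 12*sqrt(2)

12*sqrt(2)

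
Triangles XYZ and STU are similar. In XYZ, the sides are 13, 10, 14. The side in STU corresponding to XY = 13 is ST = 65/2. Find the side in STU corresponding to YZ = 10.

Since the triangles are similar, the ratio of corresponding sides is constant.
Scale factor k = ST / XY = 65/2 / 13 = 5/2
TU = k * YZ = 5/2 * 10 = 25

25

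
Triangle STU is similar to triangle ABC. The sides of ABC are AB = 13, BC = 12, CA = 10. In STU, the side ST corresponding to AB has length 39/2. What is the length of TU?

Similar triangles have proportional sides. Setting up the proportion:
ST / AB = TU / BC
39/2 / 13 = TU / 12
TU = 12 * 39/2 / 13 = 18.

18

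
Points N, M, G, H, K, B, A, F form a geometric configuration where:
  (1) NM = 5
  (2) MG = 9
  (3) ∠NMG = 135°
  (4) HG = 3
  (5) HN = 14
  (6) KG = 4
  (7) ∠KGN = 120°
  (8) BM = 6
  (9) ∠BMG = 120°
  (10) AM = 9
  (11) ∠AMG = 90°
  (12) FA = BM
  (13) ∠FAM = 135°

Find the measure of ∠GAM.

Step 1: By the law of cosines on triangle AMG: AG² = 9² + 9² − 2·9·9·cos(90°) = 162, so AG = 9·√2.
Step 2: By the inverse law of cosines on triangle GAM: cos(∠GAM) = ((9·√2)² + 9² − 9²) / (2·9·√2·9) = 162/229.1 = 0.7071, so ∠GAM = 45°.

Therefore, the measure of angle ∠GAM = 45°.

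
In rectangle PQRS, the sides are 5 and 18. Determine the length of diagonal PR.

Using the Pythagorean theorem:
d² = 5² + 18² = 25 + 324 = 349
d = sqrt(349)

sqrt(349)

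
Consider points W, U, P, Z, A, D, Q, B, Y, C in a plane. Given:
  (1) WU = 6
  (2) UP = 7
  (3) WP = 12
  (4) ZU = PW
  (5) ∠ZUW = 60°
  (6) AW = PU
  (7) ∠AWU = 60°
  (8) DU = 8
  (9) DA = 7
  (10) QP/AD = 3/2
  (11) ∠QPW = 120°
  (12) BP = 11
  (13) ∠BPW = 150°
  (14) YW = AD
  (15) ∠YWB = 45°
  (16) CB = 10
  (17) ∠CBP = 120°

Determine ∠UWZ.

From the given relations: ZU = PW = 12.
Step 1: By the law of cosines on triangle WUZ: WZ² = 6² + 12² − 2·6·12·cos(60°) = 108, so WZ = 6·√3.
Step 2: By the inverse law of cosines on triangle UWZ: cos(∠UWZ) = (6² + (6·√3)² − 12²) / (2·6·6·√3) = 0/124.71 = 0, so ∠UWZ = 90°.

Therefore, the measure of angle ∠UWZ = 90°.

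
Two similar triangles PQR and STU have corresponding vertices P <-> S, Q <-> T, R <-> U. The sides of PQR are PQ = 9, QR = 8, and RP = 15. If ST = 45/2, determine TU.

k = 45/2/9 = 5/2. TU = 5/2 * 8 = 20.

20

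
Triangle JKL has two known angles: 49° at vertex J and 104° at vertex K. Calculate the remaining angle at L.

By the triangle angle sum property, the three interior angles of any triangle add up to 180°.
We know angle J = 49° and angle K = 104°, so their sum is 153°.
Therefore angle L = 180° - 153° = 27°.

27 degrees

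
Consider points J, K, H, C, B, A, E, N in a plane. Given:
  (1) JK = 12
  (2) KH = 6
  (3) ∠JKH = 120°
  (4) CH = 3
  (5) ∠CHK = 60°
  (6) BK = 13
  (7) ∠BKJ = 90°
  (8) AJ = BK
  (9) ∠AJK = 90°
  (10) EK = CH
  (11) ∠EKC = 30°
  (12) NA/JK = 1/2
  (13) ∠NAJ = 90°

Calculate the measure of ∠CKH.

Step 1: By the law of cosines on triangle KHC: KC² = 6² + 3² − 2·6·3·cos(60°) = 27, so KC = 3·√3.
Step 2: By the inverse law of cosines on triangle CKH: cos(∠CKH) = ((3·√3)² + 6² − 3²) / (2·3·√3·6) = 54/62.35 = 0.866, so ∠CKH = 30°.

Therefore, the measure of angle ∠CKH = 30°.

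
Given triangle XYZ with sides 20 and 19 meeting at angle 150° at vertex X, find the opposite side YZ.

By the law of cosines: YZ^2 = XY^2 + XZ^2 - 2*XY*XZ*cos(X)
YZ^2 = 20^2 + 19^2 - 2*20*19*cos(150°)
YZ^2 = 400 + 361 - 760*(-sqrt(3)/2)
YZ^2 = 380*sqrt(3) + 761
YZ = sqrt(380*sqrt(3) + 761)

sqrt(380*sqrt(3) + 761)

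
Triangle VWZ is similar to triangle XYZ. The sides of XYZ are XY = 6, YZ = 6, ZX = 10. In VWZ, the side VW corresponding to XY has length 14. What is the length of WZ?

Similar triangles have proportional sides. Setting up the proportion:
VW / XY = WZ / YZ
14 / 6 = WZ / 6
WZ = 6 * 14 / 6 = 14.

14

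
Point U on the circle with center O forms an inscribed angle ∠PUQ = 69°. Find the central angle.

The inscribed angle theorem states that a central angle is always twice any inscribed angle that subtends the same arc.
Since the inscribed angle is 69°, the central angle = 2 × 69° = 138°.

138°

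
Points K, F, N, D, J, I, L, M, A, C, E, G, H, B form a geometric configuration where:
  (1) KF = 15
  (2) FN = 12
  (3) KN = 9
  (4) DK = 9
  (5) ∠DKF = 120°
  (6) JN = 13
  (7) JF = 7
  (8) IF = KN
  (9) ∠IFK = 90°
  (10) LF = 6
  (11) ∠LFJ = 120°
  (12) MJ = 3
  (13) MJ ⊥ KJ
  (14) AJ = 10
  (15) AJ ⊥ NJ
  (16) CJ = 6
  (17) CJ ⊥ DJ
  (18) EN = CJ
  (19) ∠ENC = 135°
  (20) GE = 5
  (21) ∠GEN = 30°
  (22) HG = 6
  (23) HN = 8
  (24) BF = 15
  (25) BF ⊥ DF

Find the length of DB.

Step 1: By the law of cosines on triangle FKD: FD² = 15² + 9² − 2·15·9·cos(120°) = 441, so FD = 21.
Step 2: By the law of cosines on triangle DFB: DB² = 21² + 15² − 2·21·15·cos(90°) = 666, so DB = 3·√74.

Therefore, the length of DB = 3·√74.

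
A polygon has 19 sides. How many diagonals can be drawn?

The number of diagonals in an n-gon is n(n - 3)/2.
For n = 19: 19(19 - 3)/2 = 19 × 16 / 2 = 152.

152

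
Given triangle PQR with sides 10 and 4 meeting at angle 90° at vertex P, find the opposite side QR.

By the law of cosines: QR^2 = PQ^2 + PR^2 - 2*PQ*PR*cos(P)
QR^2 = 10^2 + 4^2 - 2*10*4*cos(90°)
QR^2 = 100 + 16 - 80*(0)
QR^2 = 116
QR = 2*sqrt(29)

2*sqrt(29)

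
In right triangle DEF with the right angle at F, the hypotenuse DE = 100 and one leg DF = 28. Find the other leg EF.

Rearranging the Pythagorean theorem to solve for the unknown leg:
leg^2 = hypotenuse^2 - known_leg^2 = 10000 - 784 = 9216
leg = sqrt(9216) = 96.

96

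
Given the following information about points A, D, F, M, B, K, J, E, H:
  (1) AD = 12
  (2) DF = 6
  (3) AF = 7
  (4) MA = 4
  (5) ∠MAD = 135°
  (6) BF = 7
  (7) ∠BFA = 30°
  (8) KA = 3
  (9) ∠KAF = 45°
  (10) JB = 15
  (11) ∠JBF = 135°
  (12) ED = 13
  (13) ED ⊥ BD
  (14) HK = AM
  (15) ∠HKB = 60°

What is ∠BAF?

Step 1: By the law of cosines on triangle AFB: AB² = 7² + 7² − 2·7·7·cos(30°) = 13.13, so AB ≈ 3.62.
Step 2: By the inverse law of cosines on triangle BAF: cos(∠BAF) = (3.62² + 7² − 7²) / (2·3.62·7) = 13.13/50.73 = 0.2588, so ∠BAF = 75°.

Therefore, the measure of angle ∠BAF = 75°.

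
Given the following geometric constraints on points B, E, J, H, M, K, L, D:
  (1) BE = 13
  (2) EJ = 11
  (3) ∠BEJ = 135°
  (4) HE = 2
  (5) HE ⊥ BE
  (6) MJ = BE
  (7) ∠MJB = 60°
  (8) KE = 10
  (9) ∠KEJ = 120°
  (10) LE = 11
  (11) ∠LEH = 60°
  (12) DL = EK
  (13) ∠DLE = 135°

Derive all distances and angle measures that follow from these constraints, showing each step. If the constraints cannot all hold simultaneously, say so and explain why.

The constraints are consistent.

From the given relations:
  MJ = BE = 13
  DL = EK = 10

Step 1: From BE = 13, EJ = 11, and ∠BEJ = 135°, by the law of cosines:
  BJ² = BE² + EJ² - 2·BE·EJ·cos(135°) = 169 + 121 + 202.2 = 492.2
  BJ ≈ 22.19

Step 2: From BE = 13, EH = 2, and ∠BEH = 90°, by the law of cosines:
  BH² = BE² + EH² - 2·BE·EH·cos(90°) = 169 + 4 - 0 = 173
  BH = √173

Step 3: From EL = 11, LD = 10, and ∠ELD = 135°, by the law of cosines:
  ED² = EL² + LD² - 2·EL·LD·cos(135°) = 121 + 100 + 155.6 = 376.6
  ED ≈ 19.41

Step 4: From JE = 11, EK = 10, and ∠JEK = 120°, by the law of cosines:
  JK² = JE² + EK² - 2·JE·EK·cos(120°) = 121 + 100 + 110 = 331
  JK ≈ 18.19

Step 5: From HE = 2, EL = 11, and ∠HEL = 60°, by the law of cosines:
  HL² = HE² + EL² - 2·HE·EL·cos(60°) = 4 + 121 - 22 = 103
  HL = √103

Step 6: From BJ = 22.19, JM = 13, and ∠BJM = 60°, by the law of cosines:
  BM² = BJ² + JM² - 2·BJ·JM·cos(60°) = 492.2 + 169 - 288.4 = 372.8
  BM ≈ 19.31

Step 7: From BE = 13, BH = √173, EH = 2, by the inverse law of cosines:
  cos(∠EBH) = (BE² + BH² - EH²) / (2·BE·BH)
  ∠EBH = 8.75°

Step 8: From BE = 13, BJ = 22.19, EJ = 11, by the inverse law of cosines:
  cos(∠EBJ) = (BE² + BJ² - EJ²) / (2·BE·BJ)
  ∠EBJ = 20.52°

Step 9: From ED = 19.41, EL = 11, DL = 10, by the inverse law of cosines:
  cos(∠DEL) = (ED² + EL² - DL²) / (2·ED·EL)
  ∠DEL = 21.37°

Step 10: From JB = 22.19, JE = 11, BE = 13, by the inverse law of cosines:
  cos(∠BJE) = (JB² + JE² - BE²) / (2·JB·JE)
  ∠BJE = 24.48°

Step 11: From JE = 11, JK = 18.19, EK = 10, by the inverse law of cosines:
  cos(∠EJK) = (JE² + JK² - EK²) / (2·JE·JK)
  ∠EJK = 28.43°

Step 12: From HB = √173, HE = 2, BE = 13, by the inverse law of cosines:
  cos(∠BHE) = (HB² + HE² - BE²) / (2·HB·HE)
  ∠BHE = 81.25°

Step 13: From HE = 2, HL = √103, EL = 11, by the inverse law of cosines:
  cos(∠EHL) = (HE² + HL² - EL²) / (2·HE·HL)
  ∠EHL = 110.17°

Step 14: From KE = 10, KJ = 18.19, EJ = 11, by the inverse law of cosines:
  cos(∠EKJ) = (KE² + KJ² - EJ²) / (2·KE·KJ)
  ∠EKJ = 31.57°

Step 15: From LE = 11, LH = √103, EH = 2, by the inverse law of cosines:
  cos(∠ELH) = (LE² + LH² - EH²) / (2·LE·LH)
  ∠ELH = 9.83°

Step 16: From DE = 19.41, DL = 10, EL = 11, by the inverse law of cosines:
  cos(∠EDL) = (DE² + DL² - EL²) / (2·DE·DL)
  ∠EDL = 23.63°

Step 17: From BJ = 22.19, BM = 19.31, JM = 13, by the inverse law of cosines:
  cos(∠JBM) = (BJ² + BM² - JM²) / (2·BJ·BM)
  ∠JBM = 35.67°

Step 18: From MB = 19.31, MJ = 13, BJ = 22.19, by the inverse law of cosines:
  cos(∠BMJ) = (MB² + MJ² - BJ²) / (2·MB·MJ)
  ∠BMJ = 84.33°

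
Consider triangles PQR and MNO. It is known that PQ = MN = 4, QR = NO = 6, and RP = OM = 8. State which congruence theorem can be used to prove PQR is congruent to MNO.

Consider the given information: PQ = MN = 4, QR = NO = 6, and RP = OM = 8
This is not SAS or ASA: SAS requires two sides and the included angle between them. ASA requires two angles and the side between them.
The correct criterion is SSS. All three pairs of corresponding sides are equal (Side-Side-Side).

SSS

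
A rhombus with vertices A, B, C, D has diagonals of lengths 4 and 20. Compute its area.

Area of a rhombus = (d1 * d2) / 2
Area = (4 * 20) / 2
Area = 80 / 2
Area = 40

40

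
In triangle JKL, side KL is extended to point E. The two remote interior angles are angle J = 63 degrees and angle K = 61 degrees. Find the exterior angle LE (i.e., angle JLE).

The interior angle at L is 180 - 63 - 61 = 56 degrees.
The exterior angle and interior angle at L are supplementary:
Exterior angle = 180 - 56 = 124 degrees.

124 degrees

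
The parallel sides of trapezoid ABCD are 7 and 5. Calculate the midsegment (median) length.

midsegment = (7 + 5) / 2 = 12 / 2 = 6

6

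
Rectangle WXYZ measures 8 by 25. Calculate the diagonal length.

Using the Pythagorean theorem:
d² = 8² + 25² = 64 + 625 = 689
d = sqrt(689)

sqrt(689)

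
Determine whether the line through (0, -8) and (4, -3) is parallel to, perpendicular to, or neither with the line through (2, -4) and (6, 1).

Slope of line 1: m1 = (-3 - -8)/(4 - 0) = 5/4 = 5/4
Slope of line 2: m2 = (1 - -4)/(6 - 2) = 5/4 = 5/4
Since m1 = m2 = 5/4, the lines are parallel.

Parallel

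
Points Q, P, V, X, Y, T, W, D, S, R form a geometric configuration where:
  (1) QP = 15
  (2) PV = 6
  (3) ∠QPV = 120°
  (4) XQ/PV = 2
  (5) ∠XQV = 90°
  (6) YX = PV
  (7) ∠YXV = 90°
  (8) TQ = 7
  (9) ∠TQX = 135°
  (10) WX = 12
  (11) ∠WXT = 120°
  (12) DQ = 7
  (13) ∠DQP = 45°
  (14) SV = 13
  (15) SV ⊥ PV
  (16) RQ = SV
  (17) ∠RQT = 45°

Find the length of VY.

From the given relations: XQ = 2·PV = 2·6 = 12; YX = PV = 6.
Step 1: By the law of cosines on triangle VPQ: VQ² = 6² + 15² − 2·6·15·cos(120°) = 351, so VQ = 3·√39.
Step 2: By the law of cosines on triangle XQV: XV² = 12² + (3·√39)² − 2·12·3·√39·cos(90°) = 495, so XV = 3·√55.
Step 3: By the law of cosines on triangle VXY: VY² = (3·√55)² + 6² − 2·3·√55·6·cos(90°) = 531, so VY = 3·√59.

Therefore, the length of VY = 3·√59.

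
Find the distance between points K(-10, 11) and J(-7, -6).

The horizontal distance is |-7 - -10| = 3 and the vertical distance is |-6 - 11| = 17.
By the Pythagorean theorem, d = sqrt(3^2 + 17^2) = sqrt(298).

sqrt(298)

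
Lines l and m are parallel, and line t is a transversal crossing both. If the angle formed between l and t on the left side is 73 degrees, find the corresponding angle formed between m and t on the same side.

When a transversal crosses parallel lines, angles in the same position at each intersection are called corresponding angles.
These are always equal, so the answer is 73 degrees.

73 degrees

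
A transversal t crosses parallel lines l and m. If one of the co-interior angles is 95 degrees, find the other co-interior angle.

Co-interior (same-side interior) angles are between the parallel lines on the same side of the transversal.
Unlike corresponding or alternate interior angles, they are supplementary rather than equal.
So the angle = 180 - 95 = 85 degrees.

85 degrees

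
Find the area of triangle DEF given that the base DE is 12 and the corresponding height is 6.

Area = (1/2)(12)(6) = 36

36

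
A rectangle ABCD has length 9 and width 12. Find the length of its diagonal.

A rectangle's diagonal splits it into two right triangles, with the diagonal as the hypotenuse.
By the Pythagorean theorem, d^2 = 9^2 + 12^2 = 225.
Therefore d = sqrt(225) = 15.

15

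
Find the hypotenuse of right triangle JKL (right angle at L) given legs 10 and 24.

By the Pythagorean theorem: JK^2 = JL^2 + KL^2
JK^2 = 10^2 + 24^2 = 100 + 576 = 676
JK = sqrt(676) = 26

26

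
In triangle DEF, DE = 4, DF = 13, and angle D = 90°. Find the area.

Area = (1/2) * DE * DF * sin(D)
Area = (1/2) * 4 * 13 * sin(90°)
Area = (1/2) * 4 * 13 * 1
Area = 26

26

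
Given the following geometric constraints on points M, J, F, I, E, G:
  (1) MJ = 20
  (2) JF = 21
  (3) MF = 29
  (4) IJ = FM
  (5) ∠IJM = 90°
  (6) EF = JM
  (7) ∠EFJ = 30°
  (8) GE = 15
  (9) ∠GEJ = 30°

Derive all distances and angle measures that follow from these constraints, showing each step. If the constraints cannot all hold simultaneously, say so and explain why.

The constraints are consistent.

From the given relations:
  IJ = FM = 29
  EF = JM = 20

Step 1: From MJ = 20, JI = 29, and ∠MJI = 90°, by the law of cosines:
  MI² = MJ² + JI² - 2·MJ·JI·cos(90°) = 400 + 841 - 0 = 1241
  MI ≈ 35.23

Step 2: From JF = 21, FE = 20, and ∠JFE = 30°, by the law of cosines:
  JE² = JF² + FE² - 2·JF·FE·cos(30°) = 441 + 400 - 727.5 = 113.5
  JE ≈ 10.66

Step 3: From MF = 29, MJ = 20, FJ = 21, by the inverse law of cosines:
  cos(∠FMJ) = (MF² + MJ² - FJ²) / (2·MF·MJ)
  ∠FMJ = 46.4°

Step 4: From JF = 21, JM = 20, FM = 29, by the inverse law of cosines:
  cos(∠FJM) = (JF² + JM² - FM²) / (2·JF·JM)
  ∠FJM = 90°

Step 5: From FJ = 21, FM = 29, JM = 20, by the inverse law of cosines:
  cos(∠JFM) = (FJ² + FM² - JM²) / (2·FJ·FM)
  ∠JFM = 43.6°

Step 6: From JE = 10.66, EG = 15, and ∠JEG = 30°, by the law of cosines:
  JG² = JE² + EG² - 2·JE·EG·cos(30°) = 113.5 + 225 - 276.8 = 61.7
  JG ≈ 7.86

Step 7: From MI = 35.23, MJ = 20, IJ = 29, by the inverse law of cosines:
  cos(∠IMJ) = (MI² + MJ² - IJ²) / (2·MI·MJ)
  ∠IMJ = 55.41°

Step 8: From JE = 10.66, JF = 21, EF = 20, by the inverse law of cosines:
  cos(∠EJF) = (JE² + JF² - EF²) / (2·JE·JF)
  ∠EJF = 69.8°

Step 9: From IJ = 29, IM = 35.23, JM = 20, by the inverse law of cosines:
  cos(∠JIM) = (IJ² + IM² - JM²) / (2·IJ·IM)
  ∠JIM = 34.59°

Step 10: From EF = 20, EJ = 10.66, FJ = 21, by the inverse law of cosines:
  cos(∠FEJ) = (EF² + EJ² - FJ²) / (2·EF·EJ)
  ∠FEJ = 80.2°

Step 11: From JE = 10.66, JG = 7.86, EG = 15, by the inverse law of cosines:
  cos(∠EJG) = (JE² + JG² - EG²) / (2·JE·JG)
  ∠EJG = 107.29°

Step 12: From GE = 15, GJ = 7.86, EJ = 10.66, by the inverse law of cosines:
  cos(∠EGJ) = (GE² + GJ² - EJ²) / (2·GE·GJ)
  ∠EGJ = 42.71°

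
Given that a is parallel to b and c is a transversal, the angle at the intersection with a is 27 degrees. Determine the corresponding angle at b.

When a transversal crosses parallel lines, angles in the same position at each intersection are called corresponding angles.
These are always equal, so the answer is 27 degrees.

27 degrees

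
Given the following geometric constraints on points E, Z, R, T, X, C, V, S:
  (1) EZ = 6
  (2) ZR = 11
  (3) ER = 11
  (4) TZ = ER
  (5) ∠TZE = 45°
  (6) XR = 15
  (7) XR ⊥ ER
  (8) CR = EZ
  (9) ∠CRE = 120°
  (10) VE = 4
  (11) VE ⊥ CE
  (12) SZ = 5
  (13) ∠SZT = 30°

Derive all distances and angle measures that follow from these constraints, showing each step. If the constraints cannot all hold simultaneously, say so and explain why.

The constraints are consistent.

From the given relations:
  TZ = ER = 11
  CR = EZ = 6

Step 1: From EZ = 6, ZT = 11, and ∠EZT = 45°, by the law of cosines:
  ET² = EZ² + ZT² - 2·EZ·ZT·cos(45°) = 36 + 121 - 93.34 = 63.66
  ET ≈ 7.98

Step 2: From ER = 11, RX = 15, and ∠ERX = 90°, by the law of cosines:
  EX² = ER² + RX² - 2·ER·RX·cos(90°) = 121 + 225 - 0 = 346
  EX ≈ 18.6

Step 3: From ER = 11, RC = 6, and ∠ERC = 120°, by the law of cosines:
  EC² = ER² + RC² - 2·ER·RC·cos(120°) = 121 + 36 + 66 = 223
  EC ≈ 14.93

Step 4: From TZ = 11, ZS = 5, and ∠TZS = 30°, by the law of cosines:
  TS² = TZ² + ZS² - 2·TZ·ZS·cos(30°) = 121 + 25 - 95.26 = 50.74
  TS ≈ 7.12

Step 5: From ER = 11, EZ = 6, RZ = 11, by the inverse law of cosines:
  cos(∠REZ) = (ER² + EZ² - RZ²) / (2·ER·EZ)
  ∠REZ = 74.17°

Step 6: From ZE = 6, ZR = 11, ER = 11, by the inverse law of cosines:
  cos(∠EZR) = (ZE² + ZR² - ER²) / (2·ZE·ZR)
  ∠EZR = 74.17°

Step 7: From RE = 11, RZ = 11, EZ = 6, by the inverse law of cosines:
  cos(∠ERZ) = (RE² + RZ² - EZ²) / (2·RE·RZ)
  ∠ERZ = 31.65°

Step 8: From CE = 14.93, EV = 4, and ∠CEV = 90°, by the law of cosines:
  CV² = CE² + EV² - 2·CE·EV·cos(90°) = 223 + 16 - 0 = 239
  CV ≈ 15.46

Step 9: From EC = 14.93, ER = 11, CR = 6, by the inverse law of cosines:
  cos(∠CER) = (EC² + ER² - CR²) / (2·EC·ER)
  ∠CER = 20.36°

Step 10: From ER = 11, EX = 18.6, RX = 15, by the inverse law of cosines:
  cos(∠REX) = (ER² + EX² - RX²) / (2·ER·EX)
  ∠REX = 53.75°

Step 11: From ET = 7.98, EZ = 6, TZ = 11, by the inverse law of cosines:
  cos(∠TEZ) = (ET² + EZ² - TZ²) / (2·ET·EZ)
  ∠TEZ = 102.88°

Step 12: From TE = 7.98, TZ = 11, EZ = 6, by the inverse law of cosines:
  cos(∠ETZ) = (TE² + TZ² - EZ²) / (2·TE·TZ)
  ∠ETZ = 32.12°

Step 13: From TS = 7.12, TZ = 11, SZ = 5, by the inverse law of cosines:
  cos(∠STZ) = (TS² + TZ² - SZ²) / (2·TS·TZ)
  ∠STZ = 20.55°

Step 14: From XE = 18.6, XR = 15, ER = 11, by the inverse law of cosines:
  cos(∠EXR) = (XE² + XR² - ER²) / (2·XE·XR)
  ∠EXR = 36.25°

Step 15: From CE = 14.93, CR = 6, ER = 11, by the inverse law of cosines:
  cos(∠ECR) = (CE² + CR² - ER²) / (2·CE·CR)
  ∠ECR = 39.64°

Step 16: From ST = 7.12, SZ = 5, TZ = 11, by the inverse law of cosines:
  cos(∠TSZ) = (ST² + SZ² - TZ²) / (2·ST·SZ)
  ∠TSZ = 129.45°

Step 17: From CE = 14.93, CV = 15.46, EV = 4, by the inverse law of cosines:
  cos(∠ECV) = (CE² + CV² - EV²) / (2·CE·CV)
  ∠ECV = 15°

Step 18: From VC = 15.46, VE = 4, CE = 14.93, by the inverse law of cosines:
  cos(∠CVE) = (VC² + VE² - CE²) / (2·VC·VE)
  ∠CVE = 75°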